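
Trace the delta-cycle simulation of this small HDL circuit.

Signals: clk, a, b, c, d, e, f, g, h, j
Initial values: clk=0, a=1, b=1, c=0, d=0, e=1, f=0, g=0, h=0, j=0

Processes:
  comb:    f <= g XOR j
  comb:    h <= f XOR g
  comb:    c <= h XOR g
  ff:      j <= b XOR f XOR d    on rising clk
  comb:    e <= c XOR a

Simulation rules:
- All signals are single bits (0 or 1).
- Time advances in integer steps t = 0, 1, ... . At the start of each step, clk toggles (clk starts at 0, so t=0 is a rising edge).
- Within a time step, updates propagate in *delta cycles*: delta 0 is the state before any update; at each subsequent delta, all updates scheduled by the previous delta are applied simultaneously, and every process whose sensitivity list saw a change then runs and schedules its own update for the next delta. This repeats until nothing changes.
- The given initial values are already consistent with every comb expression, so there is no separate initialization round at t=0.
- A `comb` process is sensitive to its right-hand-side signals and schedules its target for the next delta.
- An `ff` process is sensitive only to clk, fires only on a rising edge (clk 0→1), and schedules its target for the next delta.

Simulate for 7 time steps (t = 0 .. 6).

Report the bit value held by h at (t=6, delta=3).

1

t0.Δ0 h=0 d=0 b=1 e=1 c=0 clk=0 g=0 f=0 j=0 a=1
t0.Δ1 h=0 d=0 b=1 e=1 c=0 clk=1 g=0 f=0 j=0 a=1
t0.Δ2 h=0 d=0 b=1 e=1 c=0 clk=1 g=0 f=0 j=1 a=1
t0.Δ3 h=0 d=0 b=1 e=1 c=0 clk=1 g=0 f=1 j=1 a=1
t0.Δ4 h=1 d=0 b=1 e=1 c=0 clk=1 g=0 f=1 j=1 a=1
t0.Δ5 h=1 d=0 b=1 e=1 c=1 clk=1 g=0 f=1 j=1 a=1
t0.Δ6 h=1 d=0 b=1 e=0 c=1 clk=1 g=0 f=1 j=1 a=1
t1.Δ0 h=1 d=0 b=1 e=0 c=1 clk=1 g=0 f=1 j=1 a=1
t1.Δ1 h=1 d=0 b=1 e=0 c=1 clk=0 g=0 f=1 j=1 a=1
t2.Δ0 h=1 d=0 b=1 e=0 c=1 clk=0 g=0 f=1 j=1 a=1
t2.Δ1 h=1 d=0 b=1 e=0 c=1 clk=1 g=0 f=1 j=1 a=1
t2.Δ2 h=1 d=0 b=1 e=0 c=1 clk=1 g=0 f=1 j=0 a=1
t2.Δ3 h=1 d=0 b=1 e=0 c=1 clk=1 g=0 f=0 j=0 a=1
t2.Δ4 h=0 d=0 b=1 e=0 c=1 clk=1 g=0 f=0 j=0 a=1
t2.Δ5 h=0 d=0 b=1 e=0 c=0 clk=1 g=0 f=0 j=0 a=1
t2.Δ6 h=0 d=0 b=1 e=1 c=0 clk=1 g=0 f=0 j=0 a=1
t3.Δ0 h=0 d=0 b=1 e=1 c=0 clk=1 g=0 f=0 j=0 a=1
t3.Δ1 h=0 d=0 b=1 e=1 c=0 clk=0 g=0 f=0 j=0 a=1
t4.Δ0 h=0 d=0 b=1 e=1 c=0 clk=0 g=0 f=0 j=0 a=1
t4.Δ1 h=0 d=0 b=1 e=1 c=0 clk=1 g=0 f=0 j=0 a=1
t4.Δ2 h=0 d=0 b=1 e=1 c=0 clk=1 g=0 f=0 j=1 a=1
t4.Δ3 h=0 d=0 b=1 e=1 c=0 clk=1 g=0 f=1 j=1 a=1
t4.Δ4 h=1 d=0 b=1 e=1 c=0 clk=1 g=0 f=1 j=1 a=1
t4.Δ5 h=1 d=0 b=1 e=1 c=1 clk=1 g=0 f=1 j=1 a=1
t4.Δ6 h=1 d=0 b=1 e=0 c=1 clk=1 g=0 f=1 j=1 a=1
t5.Δ0 h=1 d=0 b=1 e=0 c=1 clk=1 g=0 f=1 j=1 a=1
t5.Δ1 h=1 d=0 b=1 e=0 c=1 clk=0 g=0 f=1 j=1 a=1
t6.Δ0 h=1 d=0 b=1 e=0 c=1 clk=0 g=0 f=1 j=1 a=1
t6.Δ1 h=1 d=0 b=1 e=0 c=1 clk=1 g=0 f=1 j=1 a=1
t6.Δ2 h=1 d=0 b=1 e=0 c=1 clk=1 g=0 f=1 j=0 a=1
t6.Δ3 h=1 d=0 b=1 e=0 c=1 clk=1 g=0 f=0 j=0 a=1
t6.Δ4 h=0 d=0 b=1 e=0 c=1 clk=1 g=0 f=0 j=0 a=1
t6.Δ5 h=0 d=0 b=1 e=0 c=0 clk=1 g=0 f=0 j=0 a=1
t6.Δ6 h=0 d=0 b=1 e=1 c=0 clk=1 g=0 f=0 j=0 a=1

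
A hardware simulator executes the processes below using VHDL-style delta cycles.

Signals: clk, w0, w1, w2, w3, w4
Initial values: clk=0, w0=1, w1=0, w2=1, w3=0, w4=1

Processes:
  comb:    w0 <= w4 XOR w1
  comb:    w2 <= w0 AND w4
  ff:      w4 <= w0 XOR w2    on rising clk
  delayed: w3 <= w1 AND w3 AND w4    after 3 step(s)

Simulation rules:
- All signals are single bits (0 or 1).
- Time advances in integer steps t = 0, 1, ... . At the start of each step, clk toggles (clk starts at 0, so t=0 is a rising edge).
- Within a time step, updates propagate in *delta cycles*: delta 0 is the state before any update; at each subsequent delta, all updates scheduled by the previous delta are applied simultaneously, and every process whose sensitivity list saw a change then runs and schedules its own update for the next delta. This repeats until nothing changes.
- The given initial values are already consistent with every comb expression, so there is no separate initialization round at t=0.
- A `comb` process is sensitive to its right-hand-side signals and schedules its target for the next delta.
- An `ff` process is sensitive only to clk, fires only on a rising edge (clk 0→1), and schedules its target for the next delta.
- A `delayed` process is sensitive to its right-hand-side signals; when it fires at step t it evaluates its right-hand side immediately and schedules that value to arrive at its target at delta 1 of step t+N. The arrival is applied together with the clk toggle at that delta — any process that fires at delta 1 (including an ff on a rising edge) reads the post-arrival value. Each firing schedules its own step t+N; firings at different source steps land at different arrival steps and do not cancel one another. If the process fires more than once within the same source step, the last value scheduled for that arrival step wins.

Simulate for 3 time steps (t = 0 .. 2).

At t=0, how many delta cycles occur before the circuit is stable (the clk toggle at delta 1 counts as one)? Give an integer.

[bits: w0,clk,w2,w1,w4,w3]
t=0: Δ0=101010 Δ1=111010 Δ2=111000 Δ3=010000 | 3Δ
t=1: Δ0=010000 Δ1=000000 | 1Δ
t=2: Δ0=000000 Δ1=010000 | 1Δ

3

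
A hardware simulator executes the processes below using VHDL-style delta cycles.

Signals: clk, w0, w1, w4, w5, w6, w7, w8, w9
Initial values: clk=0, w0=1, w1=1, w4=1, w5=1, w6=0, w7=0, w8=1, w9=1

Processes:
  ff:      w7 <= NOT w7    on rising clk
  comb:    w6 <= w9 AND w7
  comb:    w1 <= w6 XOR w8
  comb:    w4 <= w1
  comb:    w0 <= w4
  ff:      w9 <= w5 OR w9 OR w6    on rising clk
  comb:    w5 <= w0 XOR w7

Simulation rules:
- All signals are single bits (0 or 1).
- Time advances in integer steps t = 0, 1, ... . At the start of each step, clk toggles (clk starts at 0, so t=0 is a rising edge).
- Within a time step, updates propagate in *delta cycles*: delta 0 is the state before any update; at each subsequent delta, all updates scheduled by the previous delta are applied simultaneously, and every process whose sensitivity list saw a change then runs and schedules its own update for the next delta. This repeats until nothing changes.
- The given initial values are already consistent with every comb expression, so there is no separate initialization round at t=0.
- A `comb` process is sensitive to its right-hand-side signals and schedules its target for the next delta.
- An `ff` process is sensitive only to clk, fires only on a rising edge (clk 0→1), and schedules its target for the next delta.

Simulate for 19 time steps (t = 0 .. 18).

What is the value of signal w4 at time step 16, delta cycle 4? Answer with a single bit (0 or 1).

t0.Δ0 w4=1 w7=0 w8=1 clk=0 w9=1 w6=0 w5=1 w1=1 w0=1
t0.Δ1 w4=1 w7=0 w8=1 clk=1 w9=1 w6=0 w5=1 w1=1 w0=1
t0.Δ2 w4=1 w7=1 w8=1 clk=1 w9=1 w6=0 w5=1 w1=1 w0=1
t0.Δ3 w4=1 w7=1 w8=1 clk=1 w9=1 w6=1 w5=0 w1=1 w0=1
t0.Δ4 w4=1 w7=1 w8=1 clk=1 w9=1 w6=1 w5=0 w1=0 w0=1
t0.Δ5 w4=0 w7=1 w8=1 clk=1 w9=1 w6=1 w5=0 w1=0 w0=1
t0.Δ6 w4=0 w7=1 w8=1 clk=1 w9=1 w6=1 w5=0 w1=0 w0=0
t0.Δ7 w4=0 w7=1 w8=1 clk=1 w9=1 w6=1 w5=1 w1=0 w0=0
t1.Δ0 w4=0 w7=1 w8=1 clk=1 w9=1 w6=1 w5=1 w1=0 w0=0
t1.Δ1 w4=0 w7=1 w8=1 clk=0 w9=1 w6=1 w5=1 w1=0 w0=0
t2.Δ0 w4=0 w7=1 w8=1 clk=0 w9=1 w6=1 w5=1 w1=0 w0=0
t2.Δ1 w4=0 w7=1 w8=1 clk=1 w9=1 w6=1 w5=1 w1=0 w0=0
t2.Δ2 w4=0 w7=0 w8=1 clk=1 w9=1 w6=1 w5=1 w1=0 w0=0
t2.Δ3 w4=0 w7=0 w8=1 clk=1 w9=1 w6=0 w5=0 w1=0 w0=0
t2.Δ4 w4=0 w7=0 w8=1 clk=1 w9=1 w6=0 w5=0 w1=1 w0=0
t2.Δ5 w4=1 w7=0 w8=1 clk=1 w9=1 w6=0 w5=0 w1=1 w0=0
t2.Δ6 w4=1 w7=0 w8=1 clk=1 w9=1 w6=0 w5=0 w1=1 w0=1
t2.Δ7 w4=1 w7=0 w8=1 clk=1 w9=1 w6=0 w5=1 w1=1 w0=1
t3.Δ0 w4=1 w7=0 w8=1 clk=1 w9=1 w6=0 w5=1 w1=1 w0=1
t3.Δ1 w4=1 w7=0 w8=1 clk=0 w9=1 w6=0 w5=1 w1=1 w0=1
t4.Δ0 w4=1 w7=0 w8=1 clk=0 w9=1 w6=0 w5=1 w1=1 w0=1
t4.Δ1 w4=1 w7=0 w8=1 clk=1 w9=1 w6=0 w5=1 w1=1 w0=1
t4.Δ2 w4=1 w7=1 w8=1 clk=1 w9=1 w6=0 w5=1 w1=1 w0=1
t4.Δ3 w4=1 w7=1 w8=1 clk=1 w9=1 w6=1 w5=0 w1=1 w0=1
t4.Δ4 w4=1 w7=1 w8=1 clk=1 w9=1 w6=1 w5=0 w1=0 w0=1
t4.Δ5 w4=0 w7=1 w8=1 clk=1 w9=1 w6=1 w5=0 w1=0 w0=1
t4.Δ6 w4=0 w7=1 w8=1 clk=1 w9=1 w6=1 w5=0 w1=0 w0=0
t4.Δ7 w4=0 w7=1 w8=1 clk=1 w9=1 w6=1 w5=1 w1=0 w0=0
t5.Δ0 w4=0 w7=1 w8=1 clk=1 w9=1 w6=1 w5=1 w1=0 w0=0
t5.Δ1 w4=0 w7=1 w8=1 clk=0 w9=1 w6=1 w5=1 w1=0 w0=0
t6.Δ0 w4=0 w7=1 w8=1 clk=0 w9=1 w6=1 w5=1 w1=0 w0=0
t6.Δ1 w4=0 w7=1 w8=1 clk=1 w9=1 w6=1 w5=1 w1=0 w0=0
t6.Δ2 w4=0 w7=0 w8=1 clk=1 w9=1 w6=1 w5=1 w1=0 w0=0
t6.Δ3 w4=0 w7=0 w8=1 clk=1 w9=1 w6=0 w5=0 w1=0 w0=0
t6.Δ4 w4=0 w7=0 w8=1 clk=1 w9=1 w6=0 w5=0 w1=1 w0=0
t6.Δ5 w4=1 w7=0 w8=1 clk=1 w9=1 w6=0 w5=0 w1=1 w0=0
t6.Δ6 w4=1 w7=0 w8=1 clk=1 w9=1 w6=0 w5=0 w1=1 w0=1
t6.Δ7 w4=1 w7=0 w8=1 clk=1 w9=1 w6=0 w5=1 w1=1 w0=1
t7.Δ0 w4=1 w7=0 w8=1 clk=1 w9=1 w6=0 w5=1 w1=1 w0=1
t7.Δ1 w4=1 w7=0 w8=1 clk=0 w9=1 w6=0 w5=1 w1=1 w0=1
t8.Δ0 w4=1 w7=0 w8=1 clk=0 w9=1 w6=0 w5=1 w1=1 w0=1
t8.Δ1 w4=1 w7=0 w8=1 clk=1 w9=1 w6=0 w5=1 w1=1 w0=1
t8.Δ2 w4=1 w7=1 w8=1 clk=1 w9=1 w6=0 w5=1 w1=1 w0=1
t8.Δ3 w4=1 w7=1 w8=1 clk=1 w9=1 w6=1 w5=0 w1=1 w0=1
t8.Δ4 w4=1 w7=1 w8=1 clk=1 w9=1 w6=1 w5=0 w1=0 w0=1
t8.Δ5 w4=0 w7=1 w8=1 clk=1 w9=1 w6=1 w5=0 w1=0 w0=1
t8.Δ6 w4=0 w7=1 w8=1 clk=1 w9=1 w6=1 w5=0 w1=0 w0=0
t8.Δ7 w4=0 w7=1 w8=1 clk=1 w9=1 w6=1 w5=1 w1=0 w0=0
t9.Δ0 w4=0 w7=1 w8=1 clk=1 w9=1 w6=1 w5=1 w1=0 w0=0
t9.Δ1 w4=0 w7=1 w8=1 clk=0 w9=1 w6=1 w5=1 w1=0 w0=0
t10.Δ0 w4=0 w7=1 w8=1 clk=0 w9=1 w6=1 w5=1 w1=0 w0=0
t10.Δ1 w4=0 w7=1 w8=1 clk=1 w9=1 w6=1 w5=1 w1=0 w0=0
t10.Δ2 w4=0 w7=0 w8=1 clk=1 w9=1 w6=1 w5=1 w1=0 w0=0
t10.Δ3 w4=0 w7=0 w8=1 clk=1 w9=1 w6=0 w5=0 w1=0 w0=0
t10.Δ4 w4=0 w7=0 w8=1 clk=1 w9=1 w6=0 w5=0 w1=1 w0=0
t10.Δ5 w4=1 w7=0 w8=1 clk=1 w9=1 w6=0 w5=0 w1=1 w0=0
t10.Δ6 w4=1 w7=0 w8=1 clk=1 w9=1 w6=0 w5=0 w1=1 w0=1
t10.Δ7 w4=1 w7=0 w8=1 clk=1 w9=1 w6=0 w5=1 w1=1 w0=1
t11.Δ0 w4=1 w7=0 w8=1 clk=1 w9=1 w6=0 w5=1 w1=1 w0=1
t11.Δ1 w4=1 w7=0 w8=1 clk=0 w9=1 w6=0 w5=1 w1=1 w0=1
t12.Δ0 w4=1 w7=0 w8=1 clk=0 w9=1 w6=0 w5=1 w1=1 w0=1
t12.Δ1 w4=1 w7=0 w8=1 clk=1 w9=1 w6=0 w5=1 w1=1 w0=1
t12.Δ2 w4=1 w7=1 w8=1 clk=1 w9=1 w6=0 w5=1 w1=1 w0=1
t12.Δ3 w4=1 w7=1 w8=1 clk=1 w9=1 w6=1 w5=0 w1=1 w0=1
t12.Δ4 w4=1 w7=1 w8=1 clk=1 w9=1 w6=1 w5=0 w1=0 w0=1
t12.Δ5 w4=0 w7=1 w8=1 clk=1 w9=1 w6=1 w5=0 w1=0 w0=1
t12.Δ6 w4=0 w7=1 w8=1 clk=1 w9=1 w6=1 w5=0 w1=0 w0=0
t12.Δ7 w4=0 w7=1 w8=1 clk=1 w9=1 w6=1 w5=1 w1=0 w0=0
t13.Δ0 w4=0 w7=1 w8=1 clk=1 w9=1 w6=1 w5=1 w1=0 w0=0
t13.Δ1 w4=0 w7=1 w8=1 clk=0 w9=1 w6=1 w5=1 w1=0 w0=0
t14.Δ0 w4=0 w7=1 w8=1 clk=0 w9=1 w6=1 w5=1 w1=0 w0=0
t14.Δ1 w4=0 w7=1 w8=1 clk=1 w9=1 w6=1 w5=1 w1=0 w0=0
t14.Δ2 w4=0 w7=0 w8=1 clk=1 w9=1 w6=1 w5=1 w1=0 w0=0
t14.Δ3 w4=0 w7=0 w8=1 clk=1 w9=1 w6=0 w5=0 w1=0 w0=0
t14.Δ4 w4=0 w7=0 w8=1 clk=1 w9=1 w6=0 w5=0 w1=1 w0=0
t14.Δ5 w4=1 w7=0 w8=1 clk=1 w9=1 w6=0 w5=0 w1=1 w0=0
t14.Δ6 w4=1 w7=0 w8=1 clk=1 w9=1 w6=0 w5=0 w1=1 w0=1
t14.Δ7 w4=1 w7=0 w8=1 clk=1 w9=1 w6=0 w5=1 w1=1 w0=1
t15.Δ0 w4=1 w7=0 w8=1 clk=1 w9=1 w6=0 w5=1 w1=1 w0=1
t15.Δ1 w4=1 w7=0 w8=1 clk=0 w9=1 w6=0 w5=1 w1=1 w0=1
t16.Δ0 w4=1 w7=0 w8=1 clk=0 w9=1 w6=0 w5=1 w1=1 w0=1
t16.Δ1 w4=1 w7=0 w8=1 clk=1 w9=1 w6=0 w5=1 w1=1 w0=1
t16.Δ2 w4=1 w7=1 w8=1 clk=1 w9=1 w6=0 w5=1 w1=1 w0=1
t16.Δ3 w4=1 w7=1 w8=1 clk=1 w9=1 w6=1 w5=0 w1=1 w0=1
t16.Δ4 w4=1 w7=1 w8=1 clk=1 w9=1 w6=1 w5=0 w1=0 w0=1
t16.Δ5 w4=0 w7=1 w8=1 clk=1 w9=1 w6=1 w5=0 w1=0 w0=1
t16.Δ6 w4=0 w7=1 w8=1 clk=1 w9=1 w6=1 w5=0 w1=0 w0=0
t16.Δ7 w4=0 w7=1 w8=1 clk=1 w9=1 w6=1 w5=1 w1=0 w0=0
t17.Δ0 w4=0 w7=1 w8=1 clk=1 w9=1 w6=1 w5=1 w1=0 w0=0
t17.Δ1 w4=0 w7=1 w8=1 clk=0 w9=1 w6=1 w5=1 w1=0 w0=0
t18.Δ0 w4=0 w7=1 w8=1 clk=0 w9=1 w6=1 w5=1 w1=0 w0=0
t18.Δ1 w4=0 w7=1 w8=1 clk=1 w9=1 w6=1 w5=1 w1=0 w0=0
t18.Δ2 w4=0 w7=0 w8=1 clk=1 w9=1 w6=1 w5=1 w1=0 w0=0
t18.Δ3 w4=0 w7=0 w8=1 clk=1 w9=1 w6=0 w5=0 w1=0 w0=0
t18.Δ4 w4=0 w7=0 w8=1 clk=1 w9=1 w6=0 w5=0 w1=1 w0=0
t18.Δ5 w4=1 w7=0 w8=1 clk=1 w9=1 w6=0 w5=0 w1=1 w0=0
t18.Δ6 w4=1 w7=0 w8=1 clk=1 w9=1 w6=0 w5=0 w1=1 w0=1
t18.Δ7 w4=1 w7=0 w8=1 clk=1 w9=1 w6=0 w5=1 w1=1 w0=1

1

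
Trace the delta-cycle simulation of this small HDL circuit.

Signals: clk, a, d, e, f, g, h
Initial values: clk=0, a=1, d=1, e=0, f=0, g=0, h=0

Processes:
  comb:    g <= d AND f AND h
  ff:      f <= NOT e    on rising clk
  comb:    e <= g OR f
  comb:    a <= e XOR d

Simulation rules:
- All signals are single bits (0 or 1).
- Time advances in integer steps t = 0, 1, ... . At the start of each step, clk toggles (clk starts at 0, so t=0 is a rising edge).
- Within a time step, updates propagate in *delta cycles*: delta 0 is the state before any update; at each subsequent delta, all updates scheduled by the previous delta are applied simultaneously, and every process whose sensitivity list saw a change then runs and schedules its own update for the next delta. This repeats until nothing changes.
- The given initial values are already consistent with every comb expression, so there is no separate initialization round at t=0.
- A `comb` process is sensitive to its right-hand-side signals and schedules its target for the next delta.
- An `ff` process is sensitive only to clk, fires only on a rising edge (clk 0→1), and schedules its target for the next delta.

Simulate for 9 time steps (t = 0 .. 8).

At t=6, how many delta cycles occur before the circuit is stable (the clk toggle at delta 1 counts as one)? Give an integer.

t0.Δ0 h=0 d=1 g=0 a=1 f=0 e=0 clk=0
t0.Δ1 h=0 d=1 g=0 a=1 f=0 e=0 clk=1
t0.Δ2 h=0 d=1 g=0 a=1 f=1 e=0 clk=1
t0.Δ3 h=0 d=1 g=0 a=1 f=1 e=1 clk=1
t0.Δ4 h=0 d=1 g=0 a=0 f=1 e=1 clk=1
t1.Δ0 h=0 d=1 g=0 a=0 f=1 e=1 clk=1
t1.Δ1 h=0 d=1 g=0 a=0 f=1 e=1 clk=0
t2.Δ0 h=0 d=1 g=0 a=0 f=1 e=1 clk=0
t2.Δ1 h=0 d=1 g=0 a=0 f=1 e=1 clk=1
t2.Δ2 h=0 d=1 g=0 a=0 f=0 e=1 clk=1
t2.Δ3 h=0 d=1 g=0 a=0 f=0 e=0 clk=1
t2.Δ4 h=0 d=1 g=0 a=1 f=0 e=0 clk=1
t3.Δ0 h=0 d=1 g=0 a=1 f=0 e=0 clk=1
t3.Δ1 h=0 d=1 g=0 a=1 f=0 e=0 clk=0
t4.Δ0 h=0 d=1 g=0 a=1 f=0 e=0 clk=0
t4.Δ1 h=0 d=1 g=0 a=1 f=0 e=0 clk=1
t4.Δ2 h=0 d=1 g=0 a=1 f=1 e=0 clk=1
t4.Δ3 h=0 d=1 g=0 a=1 f=1 e=1 clk=1
t4.Δ4 h=0 d=1 g=0 a=0 f=1 e=1 clk=1
t5.Δ0 h=0 d=1 g=0 a=0 f=1 e=1 clk=1
t5.Δ1 h=0 d=1 g=0 a=0 f=1 e=1 clk=0
t6.Δ0 h=0 d=1 g=0 a=0 f=1 e=1 clk=0
t6.Δ1 h=0 d=1 g=0 a=0 f=1 e=1 clk=1
t6.Δ2 h=0 d=1 g=0 a=0 f=0 e=1 clk=1
t6.Δ3 h=0 d=1 g=0 a=0 f=0 e=0 clk=1
t6.Δ4 h=0 d=1 g=0 a=1 f=0 e=0 clk=1
t7.Δ0 h=0 d=1 g=0 a=1 f=0 e=0 clk=1
t7.Δ1 h=0 d=1 g=0 a=1 f=0 e=0 clk=0
t8.Δ0 h=0 d=1 g=0 a=1 f=0 e=0 clk=0
t8.Δ1 h=0 d=1 g=0 a=1 f=0 e=0 clk=1
t8.Δ2 h=0 d=1 g=0 a=1 f=1 e=0 clk=1
t8.Δ3 h=0 d=1 g=0 a=1 f=1 e=1 clk=1
t8.Δ4 h=0 d=1 g=0 a=0 f=1 e=1 clk=1

4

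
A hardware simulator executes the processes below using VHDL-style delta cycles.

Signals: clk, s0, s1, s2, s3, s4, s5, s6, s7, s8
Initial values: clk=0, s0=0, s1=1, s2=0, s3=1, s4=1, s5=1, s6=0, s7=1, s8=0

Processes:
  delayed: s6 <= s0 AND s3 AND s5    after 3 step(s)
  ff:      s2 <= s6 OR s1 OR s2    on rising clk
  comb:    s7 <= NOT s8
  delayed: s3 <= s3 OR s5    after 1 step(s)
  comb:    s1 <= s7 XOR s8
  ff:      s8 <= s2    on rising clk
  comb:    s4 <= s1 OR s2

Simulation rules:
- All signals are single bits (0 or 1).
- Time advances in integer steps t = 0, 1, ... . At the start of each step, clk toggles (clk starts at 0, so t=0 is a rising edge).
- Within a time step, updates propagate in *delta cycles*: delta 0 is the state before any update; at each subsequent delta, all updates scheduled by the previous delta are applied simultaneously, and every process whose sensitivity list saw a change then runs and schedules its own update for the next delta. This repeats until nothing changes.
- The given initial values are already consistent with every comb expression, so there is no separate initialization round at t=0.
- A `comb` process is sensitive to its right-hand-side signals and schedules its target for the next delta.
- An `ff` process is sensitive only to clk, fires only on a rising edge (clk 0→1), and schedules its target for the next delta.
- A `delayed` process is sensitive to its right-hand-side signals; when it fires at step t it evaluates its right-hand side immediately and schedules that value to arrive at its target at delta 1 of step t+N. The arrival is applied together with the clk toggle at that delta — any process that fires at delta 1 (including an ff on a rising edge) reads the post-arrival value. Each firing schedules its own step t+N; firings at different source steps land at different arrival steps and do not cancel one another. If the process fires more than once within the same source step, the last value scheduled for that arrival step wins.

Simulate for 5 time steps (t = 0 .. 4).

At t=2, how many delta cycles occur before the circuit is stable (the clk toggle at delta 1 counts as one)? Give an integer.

4

[bits: clk,s4,s7,s2,s0,s6,s3,s8,s5,s1]
t=0: Δ0=0110001011 Δ1=1110001011 Δ2=1111001011 | 2Δ
t=1: Δ0=1111001011 Δ1=0111001011 | 1Δ
t=2: Δ0=0111001011 Δ1=1111001011 Δ2=1111001111 Δ3=1101001110 Δ4=1101001111 | 4Δ
t=3: Δ0=1101001111 Δ1=0101001111 | 1Δ
t=4: Δ0=0101001111 Δ1=1101001111 | 1Δ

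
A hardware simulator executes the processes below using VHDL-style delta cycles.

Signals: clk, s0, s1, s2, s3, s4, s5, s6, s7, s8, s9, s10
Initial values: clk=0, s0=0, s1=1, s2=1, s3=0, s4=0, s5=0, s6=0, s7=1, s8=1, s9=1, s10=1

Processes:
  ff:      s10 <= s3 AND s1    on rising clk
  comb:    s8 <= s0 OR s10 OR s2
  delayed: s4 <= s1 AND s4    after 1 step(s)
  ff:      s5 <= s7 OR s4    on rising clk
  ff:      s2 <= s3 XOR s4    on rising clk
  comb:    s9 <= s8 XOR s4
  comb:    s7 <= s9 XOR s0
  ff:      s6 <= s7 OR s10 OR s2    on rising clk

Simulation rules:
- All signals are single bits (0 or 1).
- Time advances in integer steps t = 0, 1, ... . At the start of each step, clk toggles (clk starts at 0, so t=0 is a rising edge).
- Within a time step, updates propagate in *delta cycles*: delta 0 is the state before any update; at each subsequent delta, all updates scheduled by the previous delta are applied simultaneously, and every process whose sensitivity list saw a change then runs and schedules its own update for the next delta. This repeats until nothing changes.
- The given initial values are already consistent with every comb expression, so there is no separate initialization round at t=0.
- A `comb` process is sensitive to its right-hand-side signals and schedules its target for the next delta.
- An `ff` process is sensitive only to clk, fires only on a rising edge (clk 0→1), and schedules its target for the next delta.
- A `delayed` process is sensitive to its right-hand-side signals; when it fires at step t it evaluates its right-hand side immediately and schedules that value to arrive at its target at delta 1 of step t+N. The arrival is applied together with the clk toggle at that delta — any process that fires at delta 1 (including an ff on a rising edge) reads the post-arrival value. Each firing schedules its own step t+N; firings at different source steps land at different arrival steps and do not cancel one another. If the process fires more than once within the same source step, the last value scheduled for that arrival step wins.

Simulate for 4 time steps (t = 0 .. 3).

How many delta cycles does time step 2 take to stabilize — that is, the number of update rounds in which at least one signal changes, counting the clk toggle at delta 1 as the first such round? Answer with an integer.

2

[bits: s9,s10,s7,s1,s5,s2,s6,s3,s8,s0,clk,s4]
t=0: Δ0=111101001000 Δ1=111101001010 Δ2=101110101010 Δ3=101110100010 Δ4=001110100010 Δ5=000110100010 | 5Δ
t=1: Δ0=000110100010 Δ1=000110100000 | 1Δ
t=2: Δ0=000110100000 Δ1=000110100010 Δ2=000100000010 | 2Δ
t=3: Δ0=000100000010 Δ1=000100000000 | 1Δ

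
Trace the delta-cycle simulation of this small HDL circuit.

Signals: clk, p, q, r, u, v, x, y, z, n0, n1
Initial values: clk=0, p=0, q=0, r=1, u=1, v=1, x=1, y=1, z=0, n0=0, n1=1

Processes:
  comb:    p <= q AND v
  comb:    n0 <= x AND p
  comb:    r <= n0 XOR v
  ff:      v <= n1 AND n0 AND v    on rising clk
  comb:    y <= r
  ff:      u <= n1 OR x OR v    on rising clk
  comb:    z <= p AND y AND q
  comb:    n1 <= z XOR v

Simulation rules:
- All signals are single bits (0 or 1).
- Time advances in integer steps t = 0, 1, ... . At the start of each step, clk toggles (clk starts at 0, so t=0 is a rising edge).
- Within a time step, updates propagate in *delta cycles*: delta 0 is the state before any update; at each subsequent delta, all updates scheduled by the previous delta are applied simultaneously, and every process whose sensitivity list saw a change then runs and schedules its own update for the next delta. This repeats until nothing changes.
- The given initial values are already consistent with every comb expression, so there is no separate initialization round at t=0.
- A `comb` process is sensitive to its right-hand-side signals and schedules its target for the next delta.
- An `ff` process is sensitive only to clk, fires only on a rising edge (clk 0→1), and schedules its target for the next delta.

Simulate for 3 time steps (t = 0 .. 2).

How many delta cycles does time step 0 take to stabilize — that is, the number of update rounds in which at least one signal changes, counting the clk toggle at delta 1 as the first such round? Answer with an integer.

t0.Δ0 clk=0 x=1 r=1 u=1 v=1 p=0 n0=0 y=1 z=0 n1=1 q=0
t0.Δ1 clk=1 x=1 r=1 u=1 v=1 p=0 n0=0 y=1 z=0 n1=1 q=0
t0.Δ2 clk=1 x=1 r=1 u=1 v=0 p=0 n0=0 y=1 z=0 n1=1 q=0
t0.Δ3 clk=1 x=1 r=0 u=1 v=0 p=0 n0=0 y=1 z=0 n1=0 q=0
t0.Δ4 clk=1 x=1 r=0 u=1 v=0 p=0 n0=0 y=0 z=0 n1=0 q=0
t1.Δ0 clk=1 x=1 r=0 u=1 v=0 p=0 n0=0 y=0 z=0 n1=0 q=0
t1.Δ1 clk=0 x=1 r=0 u=1 v=0 p=0 n0=0 y=0 z=0 n1=0 q=0
t2.Δ0 clk=0 x=1 r=0 u=1 v=0 p=0 n0=0 y=0 z=0 n1=0 q=0
t2.Δ1 clk=1 x=1 r=0 u=1 v=0 p=0 n0=0 y=0 z=0 n1=0 q=0

4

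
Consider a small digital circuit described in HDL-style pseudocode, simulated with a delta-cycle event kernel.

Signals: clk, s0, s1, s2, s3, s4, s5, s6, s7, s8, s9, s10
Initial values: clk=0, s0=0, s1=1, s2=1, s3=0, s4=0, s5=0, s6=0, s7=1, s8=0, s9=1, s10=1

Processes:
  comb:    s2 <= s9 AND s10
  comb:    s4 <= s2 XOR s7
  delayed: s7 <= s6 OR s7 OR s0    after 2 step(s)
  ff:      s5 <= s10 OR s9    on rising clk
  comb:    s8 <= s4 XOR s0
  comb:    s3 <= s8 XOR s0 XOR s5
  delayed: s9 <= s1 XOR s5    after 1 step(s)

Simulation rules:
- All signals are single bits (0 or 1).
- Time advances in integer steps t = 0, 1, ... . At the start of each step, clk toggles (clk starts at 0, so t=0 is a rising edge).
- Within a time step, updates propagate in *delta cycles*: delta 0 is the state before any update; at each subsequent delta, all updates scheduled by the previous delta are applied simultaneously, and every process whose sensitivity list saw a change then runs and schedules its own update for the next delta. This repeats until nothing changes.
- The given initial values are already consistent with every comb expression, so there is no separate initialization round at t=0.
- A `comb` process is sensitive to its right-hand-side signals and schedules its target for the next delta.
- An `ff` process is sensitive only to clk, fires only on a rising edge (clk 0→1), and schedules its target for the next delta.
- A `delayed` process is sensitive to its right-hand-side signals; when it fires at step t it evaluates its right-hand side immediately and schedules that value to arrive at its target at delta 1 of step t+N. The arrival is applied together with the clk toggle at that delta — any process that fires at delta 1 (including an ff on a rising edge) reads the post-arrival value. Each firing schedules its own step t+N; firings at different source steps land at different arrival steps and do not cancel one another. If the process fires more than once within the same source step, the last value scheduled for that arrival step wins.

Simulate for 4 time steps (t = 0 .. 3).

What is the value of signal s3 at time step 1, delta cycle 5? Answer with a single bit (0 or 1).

t0.Δ0 s4=0 s3=0 s6=0 s5=0 clk=0 s10=1 s8=0 s7=1 s2=1 s9=1 s0=0 s1=1
t0.Δ1 s4=0 s3=0 s6=0 s5=0 clk=1 s10=1 s8=0 s7=1 s2=1 s9=1 s0=0 s1=1
t0.Δ2 s4=0 s3=0 s6=0 s5=1 clk=1 s10=1 s8=0 s7=1 s2=1 s9=1 s0=0 s1=1
t0.Δ3 s4=0 s3=1 s6=0 s5=1 clk=1 s10=1 s8=0 s7=1 s2=1 s9=1 s0=0 s1=1
t1.Δ0 s4=0 s3=1 s6=0 s5=1 clk=1 s10=1 s8=0 s7=1 s2=1 s9=1 s0=0 s1=1
t1.Δ1 s4=0 s3=1 s6=0 s5=1 clk=0 s10=1 s8=0 s7=1 s2=1 s9=0 s0=0 s1=1
t1.Δ2 s4=0 s3=1 s6=0 s5=1 clk=0 s10=1 s8=0 s7=1 s2=0 s9=0 s0=0 s1=1
t1.Δ3 s4=1 s3=1 s6=0 s5=1 clk=0 s10=1 s8=0 s7=1 s2=0 s9=0 s0=0 s1=1
t1.Δ4 s4=1 s3=1 s6=0 s5=1 clk=0 s10=1 s8=1 s7=1 s2=0 s9=0 s0=0 s1=1
t1.Δ5 s4=1 s3=0 s6=0 s5=1 clk=0 s10=1 s8=1 s7=1 s2=0 s9=0 s0=0 s1=1
t2.Δ0 s4=1 s3=0 s6=0 s5=1 clk=0 s10=1 s8=1 s7=1 s2=0 s9=0 s0=0 s1=1
t2.Δ1 s4=1 s3=0 s6=0 s5=1 clk=1 s10=1 s8=1 s7=1 s2=0 s9=0 s0=0 s1=1
t3.Δ0 s4=1 s3=0 s6=0 s5=1 clk=1 s10=1 s8=1 s7=1 s2=0 s9=0 s0=0 s1=1
t3.Δ1 s4=1 s3=0 s6=0 s5=1 clk=0 s10=1 s8=1 s7=1 s2=0 s9=0 s0=0 s1=1

0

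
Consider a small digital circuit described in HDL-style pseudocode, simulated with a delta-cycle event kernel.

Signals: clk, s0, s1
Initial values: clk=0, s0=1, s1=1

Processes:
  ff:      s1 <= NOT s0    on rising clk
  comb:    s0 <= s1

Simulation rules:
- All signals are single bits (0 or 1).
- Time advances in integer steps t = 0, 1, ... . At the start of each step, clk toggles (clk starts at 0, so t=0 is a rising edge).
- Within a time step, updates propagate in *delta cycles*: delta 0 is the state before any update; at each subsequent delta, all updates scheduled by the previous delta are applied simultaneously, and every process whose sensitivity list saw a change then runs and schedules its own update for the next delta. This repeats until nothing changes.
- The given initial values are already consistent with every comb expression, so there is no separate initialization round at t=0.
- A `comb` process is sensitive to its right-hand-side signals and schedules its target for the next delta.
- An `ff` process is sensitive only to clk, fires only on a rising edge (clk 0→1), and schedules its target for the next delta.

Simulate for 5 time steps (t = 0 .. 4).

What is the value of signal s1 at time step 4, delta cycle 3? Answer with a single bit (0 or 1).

[bits: s1,clk,s0]
t=0: Δ0=101 Δ1=111 Δ2=011 Δ3=010 | 3Δ
t=1: Δ0=010 Δ1=000 | 1Δ
t=2: Δ0=000 Δ1=010 Δ2=110 Δ3=111 | 3Δ
t=3: Δ0=111 Δ1=101 | 1Δ
t=4: Δ0=101 Δ1=111 Δ2=011 Δ3=010 | 3Δ

0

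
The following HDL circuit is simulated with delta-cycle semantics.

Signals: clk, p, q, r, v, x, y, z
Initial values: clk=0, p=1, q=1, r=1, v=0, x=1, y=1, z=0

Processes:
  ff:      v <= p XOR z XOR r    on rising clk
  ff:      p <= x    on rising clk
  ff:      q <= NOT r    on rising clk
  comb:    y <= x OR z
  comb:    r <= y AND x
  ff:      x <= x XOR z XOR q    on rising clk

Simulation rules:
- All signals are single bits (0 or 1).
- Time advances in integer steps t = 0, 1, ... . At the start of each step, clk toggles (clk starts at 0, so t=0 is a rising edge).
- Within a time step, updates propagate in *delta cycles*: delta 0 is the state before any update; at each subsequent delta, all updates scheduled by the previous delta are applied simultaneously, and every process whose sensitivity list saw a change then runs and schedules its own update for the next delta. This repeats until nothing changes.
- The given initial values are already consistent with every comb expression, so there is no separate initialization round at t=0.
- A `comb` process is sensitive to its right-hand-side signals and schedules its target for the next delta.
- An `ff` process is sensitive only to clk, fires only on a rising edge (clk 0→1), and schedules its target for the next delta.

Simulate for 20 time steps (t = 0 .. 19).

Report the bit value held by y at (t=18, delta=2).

1

[bits: q,v,r,p,clk,y,z,x]
t=0: Δ0=10110101 Δ1=10111101 Δ2=00111100 Δ3=00011000 | 3Δ
t=1: Δ0=00011000 Δ1=00010000 | 1Δ
t=2: Δ0=00010000 Δ1=00011000 Δ2=11001000 | 2Δ
t=3: Δ0=11001000 Δ1=11000000 | 1Δ
t=4: Δ0=11000000 Δ1=11001000 Δ2=10001001 Δ3=10001101 Δ4=10101101 | 4Δ
t=5: Δ0=10101101 Δ1=10100101 | 1Δ
t=6: Δ0=10100101 Δ1=10101101 Δ2=01111100 Δ3=01011000 | 3Δ
t=7: Δ0=01011000 Δ1=01010000 | 1Δ
t=8: Δ0=01010000 Δ1=01011000 Δ2=11001000 | 2Δ
t=9: Δ0=11001000 Δ1=11000000 | 1Δ
t=10: Δ0=11000000 Δ1=11001000 Δ2=10001001 Δ3=10001101 Δ4=10101101 | 4Δ
t=11: Δ0=10101101 Δ1=10100101 | 1Δ
t=12: Δ0=10100101 Δ1=10101101 Δ2=01111100 Δ3=01011000 | 3Δ
t=13: Δ0=01011000 Δ1=01010000 | 1Δ
t=14: Δ0=01010000 Δ1=01011000 Δ2=11001000 | 2Δ
t=15: Δ0=11001000 Δ1=11000000 | 1Δ
t=16: Δ0=11000000 Δ1=11001000 Δ2=10001001 Δ3=10001101 Δ4=10101101 | 4Δ
t=17: Δ0=10101101 Δ1=10100101 | 1Δ
t=18: Δ0=10100101 Δ1=10101101 Δ2=01111100 Δ3=01011000 | 3Δ
t=19: Δ0=01011000 Δ1=01010000 | 1Δ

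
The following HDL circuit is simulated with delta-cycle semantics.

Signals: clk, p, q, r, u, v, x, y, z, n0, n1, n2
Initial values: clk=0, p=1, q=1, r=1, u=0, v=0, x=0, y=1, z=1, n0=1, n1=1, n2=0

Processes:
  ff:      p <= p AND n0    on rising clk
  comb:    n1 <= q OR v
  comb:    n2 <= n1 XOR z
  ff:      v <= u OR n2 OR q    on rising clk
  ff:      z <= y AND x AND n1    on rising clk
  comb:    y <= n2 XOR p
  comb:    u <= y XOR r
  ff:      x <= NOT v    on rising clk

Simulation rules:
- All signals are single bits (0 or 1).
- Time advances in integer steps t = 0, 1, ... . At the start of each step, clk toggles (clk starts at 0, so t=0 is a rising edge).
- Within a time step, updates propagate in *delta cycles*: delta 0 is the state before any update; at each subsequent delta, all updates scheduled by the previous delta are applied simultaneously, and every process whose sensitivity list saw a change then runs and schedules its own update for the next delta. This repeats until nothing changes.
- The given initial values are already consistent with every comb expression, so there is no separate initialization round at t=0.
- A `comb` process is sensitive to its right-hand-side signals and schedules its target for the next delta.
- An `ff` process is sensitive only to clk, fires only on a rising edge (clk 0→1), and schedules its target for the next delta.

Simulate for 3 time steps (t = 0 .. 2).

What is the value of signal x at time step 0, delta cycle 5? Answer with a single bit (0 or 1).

t0.Δ0 z=1 r=1 clk=0 x=0 u=0 n0=1 p=1 q=1 y=1 n1=1 n2=0 v=0
t0.Δ1 z=1 r=1 clk=1 x=0 u=0 n0=1 p=1 q=1 y=1 n1=1 n2=0 v=0
t0.Δ2 z=0 r=1 clk=1 x=1 u=0 n0=1 p=1 q=1 y=1 n1=1 n2=0 v=1
t0.Δ3 z=0 r=1 clk=1 x=1 u=0 n0=1 p=1 q=1 y=1 n1=1 n2=1 v=1
t0.Δ4 z=0 r=1 clk=1 x=1 u=0 n0=1 p=1 q=1 y=0 n1=1 n2=1 v=1
t0.Δ5 z=0 r=1 clk=1 x=1 u=1 n0=1 p=1 q=1 y=0 n1=1 n2=1 v=1
t1.Δ0 z=0 r=1 clk=1 x=1 u=1 n0=1 p=1 q=1 y=0 n1=1 n2=1 v=1
t1.Δ1 z=0 r=1 clk=0 x=1 u=1 n0=1 p=1 q=1 y=0 n1=1 n2=1 v=1
t2.Δ0 z=0 r=1 clk=0 x=1 u=1 n0=1 p=1 q=1 y=0 n1=1 n2=1 v=1
t2.Δ1 z=0 r=1 clk=1 x=1 u=1 n0=1 p=1 q=1 y=0 n1=1 n2=1 v=1
t2.Δ2 z=0 r=1 clk=1 x=0 u=1 n0=1 p=1 q=1 y=0 n1=1 n2=1 v=1

1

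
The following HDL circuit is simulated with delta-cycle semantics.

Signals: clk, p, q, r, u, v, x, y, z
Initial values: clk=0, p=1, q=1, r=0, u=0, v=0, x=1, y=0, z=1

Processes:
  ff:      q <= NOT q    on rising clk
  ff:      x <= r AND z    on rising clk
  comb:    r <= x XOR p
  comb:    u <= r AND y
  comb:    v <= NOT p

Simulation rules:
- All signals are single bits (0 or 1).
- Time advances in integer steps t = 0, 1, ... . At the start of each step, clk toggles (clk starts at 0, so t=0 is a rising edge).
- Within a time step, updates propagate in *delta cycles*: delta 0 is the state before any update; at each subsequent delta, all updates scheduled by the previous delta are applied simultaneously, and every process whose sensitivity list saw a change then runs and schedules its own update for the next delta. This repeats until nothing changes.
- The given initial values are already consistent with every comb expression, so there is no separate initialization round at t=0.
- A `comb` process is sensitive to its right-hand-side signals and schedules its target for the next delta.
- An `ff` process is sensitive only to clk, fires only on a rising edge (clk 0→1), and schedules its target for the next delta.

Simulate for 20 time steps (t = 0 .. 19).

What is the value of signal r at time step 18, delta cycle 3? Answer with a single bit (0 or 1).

0

t=0 Δ0: r=0 clk=0 q=1 u=0 x=1 v=0 p=1 y=0 z=1
  Δ1: clk:0→1
  Δ2: q:1→0, x:1→0
  Δ3: r:0→1
  (3Δ to stable)
t=1 Δ0: r=1 clk=1 q=0 u=0 x=0 v=0 p=1 y=0 z=1
  Δ1: clk:1→0
  (1Δ to stable)
t=2 Δ0: r=1 clk=0 q=0 u=0 x=0 v=0 p=1 y=0 z=1
  Δ1: clk:0→1
  Δ2: q:0→1, x:0→1
  Δ3: r:1→0
  (3Δ to stable)
t=3 Δ0: r=0 clk=1 q=1 u=0 x=1 v=0 p=1 y=0 z=1
  Δ1: clk:1→0
  (1Δ to stable)
t=4 Δ0: r=0 clk=0 q=1 u=0 x=1 v=0 p=1 y=0 z=1
  Δ1: clk:0→1
  Δ2: q:1→0, x:1→0
  Δ3: r:0→1
  (3Δ to stable)
t=5 Δ0: r=1 clk=1 q=0 u=0 x=0 v=0 p=1 y=0 z=1
  Δ1: clk:1→0
  (1Δ to stable)
t=6 Δ0: r=1 clk=0 q=0 u=0 x=0 v=0 p=1 y=0 z=1
  Δ1: clk:0→1
  Δ2: q:0→1, x:0→1
  Δ3: r:1→0
  (3Δ to stable)
t=7 Δ0: r=0 clk=1 q=1 u=0 x=1 v=0 p=1 y=0 z=1
  Δ1: clk:1→0
  (1Δ to stable)
t=8 Δ0: r=0 clk=0 q=1 u=0 x=1 v=0 p=1 y=0 z=1
  Δ1: clk:0→1
  Δ2: q:1→0, x:1→0
  Δ3: r:0→1
  (3Δ to stable)
t=9 Δ0: r=1 clk=1 q=0 u=0 x=0 v=0 p=1 y=0 z=1
  Δ1: clk:1→0
  (1Δ to stable)
t=10 Δ0: r=1 clk=0 q=0 u=0 x=0 v=0 p=1 y=0 z=1
  Δ1: clk:0→1
  Δ2: q:0→1, x:0→1
  Δ3: r:1→0
  (3Δ to stable)
t=11 Δ0: r=0 clk=1 q=1 u=0 x=1 v=0 p=1 y=0 z=1
  Δ1: clk:1→0
  (1Δ to stable)
t=12 Δ0: r=0 clk=0 q=1 u=0 x=1 v=0 p=1 y=0 z=1
  Δ1: clk:0→1
  Δ2: q:1→0, x:1→0
  Δ3: r:0→1
  (3Δ to stable)
t=13 Δ0: r=1 clk=1 q=0 u=0 x=0 v=0 p=1 y=0 z=1
  Δ1: clk:1→0
  (1Δ to stable)
t=14 Δ0: r=1 clk=0 q=0 u=0 x=0 v=0 p=1 y=0 z=1
  Δ1: clk:0→1
  Δ2: q:0→1, x:0→1
  Δ3: r:1→0
  (3Δ to stable)
t=15 Δ0: r=0 clk=1 q=1 u=0 x=1 v=0 p=1 y=0 z=1
  Δ1: clk:1→0
  (1Δ to stable)
t=16 Δ0: r=0 clk=0 q=1 u=0 x=1 v=0 p=1 y=0 z=1
  Δ1: clk:0→1
  Δ2: q:1→0, x:1→0
  Δ3: r:0→1
  (3Δ to stable)
t=17 Δ0: r=1 clk=1 q=0 u=0 x=0 v=0 p=1 y=0 z=1
  Δ1: clk:1→0
  (1Δ to stable)
t=18 Δ0: r=1 clk=0 q=0 u=0 x=0 v=0 p=1 y=0 z=1
  Δ1: clk:0→1
  Δ2: q:0→1, x:0→1
  Δ3: r:1→0
  (3Δ to stable)
t=19 Δ0: r=0 clk=1 q=1 u=0 x=1 v=0 p=1 y=0 z=1
  Δ1: clk:1→0
  (1Δ to stable)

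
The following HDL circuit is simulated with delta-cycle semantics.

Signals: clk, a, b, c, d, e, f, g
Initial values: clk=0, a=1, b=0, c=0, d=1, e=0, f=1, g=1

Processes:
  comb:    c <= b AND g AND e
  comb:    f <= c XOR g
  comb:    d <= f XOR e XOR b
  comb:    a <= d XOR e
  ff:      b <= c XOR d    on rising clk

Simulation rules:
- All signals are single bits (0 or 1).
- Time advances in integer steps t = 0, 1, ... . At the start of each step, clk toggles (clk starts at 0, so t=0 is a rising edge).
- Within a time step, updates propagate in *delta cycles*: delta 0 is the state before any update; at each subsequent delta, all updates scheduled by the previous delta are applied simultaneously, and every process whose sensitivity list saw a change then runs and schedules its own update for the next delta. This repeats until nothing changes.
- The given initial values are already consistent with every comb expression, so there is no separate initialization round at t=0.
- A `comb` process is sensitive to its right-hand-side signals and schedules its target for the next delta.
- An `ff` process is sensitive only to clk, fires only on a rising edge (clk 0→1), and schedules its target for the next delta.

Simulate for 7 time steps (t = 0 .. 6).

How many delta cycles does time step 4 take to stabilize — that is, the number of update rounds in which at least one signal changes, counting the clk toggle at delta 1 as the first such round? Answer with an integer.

t=0 Δ0: g=1 d=1 f=1 a=1 clk=0 c=0 b=0 e=0
  Δ1: clk:0→1
  Δ2: b:0→1
  Δ3: d:1→0
  Δ4: a:1→0
  (4Δ to stable)
t=1 Δ0: g=1 d=0 f=1 a=0 clk=1 c=0 b=1 e=0
  Δ1: clk:1→0
  (1Δ to stable)
t=2 Δ0: g=1 d=0 f=1 a=0 clk=0 c=0 b=1 e=0
  Δ1: clk:0→1
  Δ2: b:1→0
  Δ3: d:0→1
  Δ4: a:0→1
  (4Δ to stable)
t=3 Δ0: g=1 d=1 f=1 a=1 clk=1 c=0 b=0 e=0
  Δ1: clk:1→0
  (1Δ to stable)
t=4 Δ0: g=1 d=1 f=1 a=1 clk=0 c=0 b=0 e=0
  Δ1: clk:0→1
  Δ2: b:0→1
  Δ3: d:1→0
  Δ4: a:1→0
  (4Δ to stable)
t=5 Δ0: g=1 d=0 f=1 a=0 clk=1 c=0 b=1 e=0
  Δ1: clk:1→0
  (1Δ to stable)
t=6 Δ0: g=1 d=0 f=1 a=0 clk=0 c=0 b=1 e=0
  Δ1: clk:0→1
  Δ2: b:1→0
  Δ3: d:0→1
  Δ4: a:0→1
  (4Δ to stable)

4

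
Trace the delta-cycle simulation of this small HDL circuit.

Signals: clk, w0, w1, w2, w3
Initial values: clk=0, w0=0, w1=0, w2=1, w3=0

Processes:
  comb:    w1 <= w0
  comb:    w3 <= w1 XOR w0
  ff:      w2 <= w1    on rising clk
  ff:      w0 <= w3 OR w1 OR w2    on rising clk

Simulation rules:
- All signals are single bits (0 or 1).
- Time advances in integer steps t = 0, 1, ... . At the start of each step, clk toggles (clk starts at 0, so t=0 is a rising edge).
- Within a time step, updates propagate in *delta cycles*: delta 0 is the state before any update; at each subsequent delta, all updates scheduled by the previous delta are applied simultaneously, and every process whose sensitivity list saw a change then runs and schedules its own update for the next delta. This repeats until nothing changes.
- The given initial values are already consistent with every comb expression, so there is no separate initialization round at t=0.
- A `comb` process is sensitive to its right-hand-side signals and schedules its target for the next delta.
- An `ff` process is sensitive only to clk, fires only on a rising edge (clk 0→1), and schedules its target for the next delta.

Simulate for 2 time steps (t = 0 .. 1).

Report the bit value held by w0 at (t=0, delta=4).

1

t0.Δ0 clk=0 w1=0 w0=0 w3=0 w2=1
t0.Δ1 clk=1 w1=0 w0=0 w3=0 w2=1
t0.Δ2 clk=1 w1=0 w0=1 w3=0 w2=0
t0.Δ3 clk=1 w1=1 w0=1 w3=1 w2=0
t0.Δ4 clk=1 w1=1 w0=1 w3=0 w2=0
t1.Δ0 clk=1 w1=1 w0=1 w3=0 w2=0
t1.Δ1 clk=0 w1=1 w0=1 w3=0 w2=0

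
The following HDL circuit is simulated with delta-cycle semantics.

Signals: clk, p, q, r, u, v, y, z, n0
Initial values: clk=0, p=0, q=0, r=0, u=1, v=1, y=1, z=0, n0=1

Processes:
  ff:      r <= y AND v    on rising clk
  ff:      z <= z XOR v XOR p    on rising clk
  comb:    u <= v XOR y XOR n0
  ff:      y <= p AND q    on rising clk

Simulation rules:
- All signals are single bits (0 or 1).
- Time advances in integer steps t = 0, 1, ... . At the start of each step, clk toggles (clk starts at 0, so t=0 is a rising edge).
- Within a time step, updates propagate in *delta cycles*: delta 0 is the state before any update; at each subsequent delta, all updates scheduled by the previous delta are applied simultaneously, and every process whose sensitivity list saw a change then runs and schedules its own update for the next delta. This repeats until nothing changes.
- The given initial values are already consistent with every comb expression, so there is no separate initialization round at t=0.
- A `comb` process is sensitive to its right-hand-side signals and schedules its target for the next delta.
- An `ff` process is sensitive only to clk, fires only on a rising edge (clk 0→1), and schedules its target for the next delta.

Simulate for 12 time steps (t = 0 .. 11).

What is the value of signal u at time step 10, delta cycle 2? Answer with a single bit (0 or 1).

0

[bits: y,n0,clk,u,z,v,p,r,q]
t=0: Δ0=110101000 Δ1=111101000 Δ2=011111010 Δ3=011011010 | 3Δ
t=1: Δ0=011011010 Δ1=010011010 | 1Δ
t=2: Δ0=010011010 Δ1=011011010 Δ2=011001000 | 2Δ
t=3: Δ0=011001000 Δ1=010001000 | 1Δ
t=4: Δ0=010001000 Δ1=011001000 Δ2=011011000 | 2Δ
t=5: Δ0=011011000 Δ1=010011000 | 1Δ
t=6: Δ0=010011000 Δ1=011011000 Δ2=011001000 | 2Δ
t=7: Δ0=011001000 Δ1=010001000 | 1Δ
t=8: Δ0=010001000 Δ1=011001000 Δ2=011011000 | 2Δ
t=9: Δ0=011011000 Δ1=010011000 | 1Δ
t=10: Δ0=010011000 Δ1=011011000 Δ2=011001000 | 2Δ
t=11: Δ0=011001000 Δ1=010001000 | 1Δ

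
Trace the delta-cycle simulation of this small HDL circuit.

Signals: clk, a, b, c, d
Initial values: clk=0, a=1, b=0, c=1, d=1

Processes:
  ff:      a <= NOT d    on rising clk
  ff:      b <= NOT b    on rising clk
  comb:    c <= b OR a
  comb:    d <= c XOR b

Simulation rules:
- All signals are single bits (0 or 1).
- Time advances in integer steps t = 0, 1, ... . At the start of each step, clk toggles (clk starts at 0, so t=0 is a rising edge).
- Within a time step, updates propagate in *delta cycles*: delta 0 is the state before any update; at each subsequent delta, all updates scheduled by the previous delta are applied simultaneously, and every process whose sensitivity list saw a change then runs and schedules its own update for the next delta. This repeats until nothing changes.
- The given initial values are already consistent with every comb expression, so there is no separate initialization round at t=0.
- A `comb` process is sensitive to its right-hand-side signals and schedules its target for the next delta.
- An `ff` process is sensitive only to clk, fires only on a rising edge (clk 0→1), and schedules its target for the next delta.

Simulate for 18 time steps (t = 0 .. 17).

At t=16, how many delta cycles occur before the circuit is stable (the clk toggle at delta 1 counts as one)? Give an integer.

3

t0.Δ0 c=1 d=1 a=1 b=0 clk=0
t0.Δ1 c=1 d=1 a=1 b=0 clk=1
t0.Δ2 c=1 d=1 a=0 b=1 clk=1
t0.Δ3 c=1 d=0 a=0 b=1 clk=1
t1.Δ0 c=1 d=0 a=0 b=1 clk=1
t1.Δ1 c=1 d=0 a=0 b=1 clk=0
t2.Δ0 c=1 d=0 a=0 b=1 clk=0
t2.Δ1 c=1 d=0 a=0 b=1 clk=1
t2.Δ2 c=1 d=0 a=1 b=0 clk=1
t2.Δ3 c=1 d=1 a=1 b=0 clk=1
t3.Δ0 c=1 d=1 a=1 b=0 clk=1
t3.Δ1 c=1 d=1 a=1 b=0 clk=0
t4.Δ0 c=1 d=1 a=1 b=0 clk=0
t4.Δ1 c=1 d=1 a=1 b=0 clk=1
t4.Δ2 c=1 d=1 a=0 b=1 clk=1
t4.Δ3 c=1 d=0 a=0 b=1 clk=1
t5.Δ0 c=1 d=0 a=0 b=1 clk=1
t5.Δ1 c=1 d=0 a=0 b=1 clk=0
t6.Δ0 c=1 d=0 a=0 b=1 clk=0
t6.Δ1 c=1 d=0 a=0 b=1 clk=1
t6.Δ2 c=1 d=0 a=1 b=0 clk=1
t6.Δ3 c=1 d=1 a=1 b=0 clk=1
t7.Δ0 c=1 d=1 a=1 b=0 clk=1
t7.Δ1 c=1 d=1 a=1 b=0 clk=0
t8.Δ0 c=1 d=1 a=1 b=0 clk=0
t8.Δ1 c=1 d=1 a=1 b=0 clk=1
t8.Δ2 c=1 d=1 a=0 b=1 clk=1
t8.Δ3 c=1 d=0 a=0 b=1 clk=1
t9.Δ0 c=1 d=0 a=0 b=1 clk=1
t9.Δ1 c=1 d=0 a=0 b=1 clk=0
t10.Δ0 c=1 d=0 a=0 b=1 clk=0
t10.Δ1 c=1 d=0 a=0 b=1 clk=1
t10.Δ2 c=1 d=0 a=1 b=0 clk=1
t10.Δ3 c=1 d=1 a=1 b=0 clk=1
t11.Δ0 c=1 d=1 a=1 b=0 clk=1
t11.Δ1 c=1 d=1 a=1 b=0 clk=0
t12.Δ0 c=1 d=1 a=1 b=0 clk=0
t12.Δ1 c=1 d=1 a=1 b=0 clk=1
t12.Δ2 c=1 d=1 a=0 b=1 clk=1
t12.Δ3 c=1 d=0 a=0 b=1 clk=1
t13.Δ0 c=1 d=0 a=0 b=1 clk=1
t13.Δ1 c=1 d=0 a=0 b=1 clk=0
t14.Δ0 c=1 d=0 a=0 b=1 clk=0
t14.Δ1 c=1 d=0 a=0 b=1 clk=1
t14.Δ2 c=1 d=0 a=1 b=0 clk=1
t14.Δ3 c=1 d=1 a=1 b=0 clk=1
t15.Δ0 c=1 d=1 a=1 b=0 clk=1
t15.Δ1 c=1 d=1 a=1 b=0 clk=0
t16.Δ0 c=1 d=1 a=1 b=0 clk=0
t16.Δ1 c=1 d=1 a=1 b=0 clk=1
t16.Δ2 c=1 d=1 a=0 b=1 clk=1
t16.Δ3 c=1 d=0 a=0 b=1 clk=1
t17.Δ0 c=1 d=0 a=0 b=1 clk=1
t17.Δ1 c=1 d=0 a=0 b=1 clk=0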